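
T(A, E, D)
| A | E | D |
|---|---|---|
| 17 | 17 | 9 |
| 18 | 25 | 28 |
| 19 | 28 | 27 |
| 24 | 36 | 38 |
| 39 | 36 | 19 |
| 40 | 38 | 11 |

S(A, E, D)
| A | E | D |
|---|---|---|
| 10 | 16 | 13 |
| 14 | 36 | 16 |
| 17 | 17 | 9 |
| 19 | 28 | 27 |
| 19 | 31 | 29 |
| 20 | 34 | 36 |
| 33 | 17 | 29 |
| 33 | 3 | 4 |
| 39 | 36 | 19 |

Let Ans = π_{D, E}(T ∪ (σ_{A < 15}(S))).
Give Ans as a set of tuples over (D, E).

{(11, 38), (13, 16), (16, 36), (19, 36), (27, 28), (28, 25), (38, 36), (9, 17)}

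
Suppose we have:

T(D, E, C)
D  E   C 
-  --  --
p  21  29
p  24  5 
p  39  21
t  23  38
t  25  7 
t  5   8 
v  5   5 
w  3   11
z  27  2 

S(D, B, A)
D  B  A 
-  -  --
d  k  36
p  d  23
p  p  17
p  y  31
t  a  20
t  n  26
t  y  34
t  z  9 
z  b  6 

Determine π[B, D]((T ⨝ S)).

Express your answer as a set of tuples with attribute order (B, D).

Natural join on D: {(p, 21, 29, d, 23), (p, 21, 29, p, 17), (p, 21, 29, y, 31), (p, 24, 5, d, 23), (p, 24, 5, p, 17), (p, 24, 5, y, 31), (p, 39, 21, d, 23), (p, 39, 21, p, 17), (p, 39, 21, y, 31), (t, 23, 38, a, 20), (t, 23, 38, n, 26), (t, 23, 38, y, 34), (t, 23, 38, z, 9), (t, 25, 7, a, 20), (t, 25, 7, n, 26), (t, 25, 7, y, 34), (t, 25, 7, z, 9), (t, 5, 8, a, 20), (t, 5, 8, n, 26), (t, 5, 8, y, 34), (t, 5, 8, z, 9), (z, 27, 2, b, 6)}
Projecting to B, D (14 duplicate(s) eliminated): {(a, t), (b, z), (d, p), (n, t), (p, p), (y, p), (y, t), (z, t)}

{(a, t), (b, z), (d, p), (n, t), (p, p), (y, p), (y, t), (z, t)}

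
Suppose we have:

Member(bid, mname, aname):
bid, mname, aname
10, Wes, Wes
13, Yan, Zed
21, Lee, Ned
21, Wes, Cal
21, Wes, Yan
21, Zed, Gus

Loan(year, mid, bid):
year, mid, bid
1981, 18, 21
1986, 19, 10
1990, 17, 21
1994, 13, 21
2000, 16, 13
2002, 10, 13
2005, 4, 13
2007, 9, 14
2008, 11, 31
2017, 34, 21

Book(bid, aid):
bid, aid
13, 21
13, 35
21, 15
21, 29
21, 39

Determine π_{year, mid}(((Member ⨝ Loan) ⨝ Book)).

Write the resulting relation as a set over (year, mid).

Member ⋈ Loan (natural join on bid): {(10, Wes, Wes, 1986, 19), (13, Yan, Zed, 2000, 16), (13, Yan, Zed, 2002, 10), (13, Yan, Zed, 2005, 4), (21, Lee, Ned, 1981, 18), (21, Lee, Ned, 1990, 17), (21, Lee, Ned, 1994, 13), (21, Lee, Ned, 2017, 34), (21, Wes, Cal, 1981, 18), (21, Wes, Cal, 1990, 17), (21, Wes, Cal, 1994, 13), (21, Wes, Cal, 2017, 34), (21, Wes, Yan, 1981, 18), (21, Wes, Yan, 1990, 17), (21, Wes, Yan, 1994, 13), (21, Wes, Yan, 2017, 34), (21, Zed, Gus, 1981, 18), (21, Zed, Gus, 1990, 17), (21, Zed, Gus, 1994, 13), (21, Zed, Gus, 2017, 34)}
(Member ⨝ Loan) ⋈ Book (natural join on bid): {(13, Yan, Zed, 2000, 16, 21), (13, Yan, Zed, 2000, 16, 35), (13, Yan, Zed, 2002, 10, 21), (13, Yan, Zed, 2002, 10, 35), (13, Yan, Zed, 2005, 4, 21), (13, Yan, Zed, 2005, 4, 35), (21, Lee, Ned, 1981, 18, 15), (21, Lee, Ned, 1981, 18, 29), (21, Lee, Ned, 1981, 18, 39), (21, Lee, Ned, 1990, 17, 15), (21, Lee, Ned, 1990, 17, 29), (21, Lee, Ned, 1990, 17, 39), (21, Lee, Ned, 1994, 13, 15), (21, Lee, Ned, 1994, 13, 29), (21, Lee, Ned, 1994, 13, 39), (21, Lee, Ned, 2017, 34, 15), (21, Lee, Ned, 2017, 34, 29), (21, Lee, Ned, 2017, 34, 39), (21, Wes, Cal, 1981, 18, 15), (21, Wes, Cal, 1981, 18, 29), (21, Wes, Cal, 1981, 18, 39), (21, Wes, Cal, 1990, 17, 15), (21, Wes, Cal, 1990, 17, 29), (21, Wes, Cal, 1990, 17, 39), (21, Wes, Cal, 1994, 13, 15), (21, Wes, Cal, 1994, 13, 29), (21, Wes, Cal, 1994, 13, 39), (21, Wes, Cal, 2017, 34, 15), (21, Wes, Cal, 2017, 34, 29), (21, Wes, Cal, 2017, 34, 39), (21, Wes, Yan, 1981, 18, 15), (21, Wes, Yan, 1981, 18, 29), (21, Wes, Yan, 1981, 18, 39), (21, Wes, Yan, 1990, 17, 15), (21, Wes, Yan, 1990, 17, 29), (21, Wes, Yan, 1990, 17, 39), (21, Wes, Yan, 1994, 13, 15), (21, Wes, Yan, 1994, 13, 29), (21, Wes, Yan, 1994, 13, 39), (21, Wes, Yan, 2017, 34, 15), (21, Wes, Yan, 2017, 34, 29), (21, Wes, Yan, 2017, 34, 39), (21, Zed, Gus, 1981, 18, 15), (21, Zed, Gus, 1981, 18, 29), (21, Zed, Gus, 1981, 18, 39), (21, Zed, Gus, 1990, 17, 15), (21, Zed, Gus, 1990, 17, 29), (21, Zed, Gus, 1990, 17, 39), (21, Zed, Gus, 1994, 13, 15), (21, Zed, Gus, 1994, 13, 29), (21, Zed, Gus, 1994, 13, 39), (21, Zed, Gus, 2017, 34, 15), (21, Zed, Gus, 2017, 34, 29), (21, Zed, Gus, 2017, 34, 39)}
Keep only column(s) year, mid (47 duplicate(s) eliminated): {(1981, 18), (1990, 17), (1994, 13), (2000, 16), (2002, 10), (2005, 4), (2017, 34)}

{(1981, 18), (1990, 17), (1994, 13), (2000, 16), (2002, 10), (2005, 4), (2017, 34)}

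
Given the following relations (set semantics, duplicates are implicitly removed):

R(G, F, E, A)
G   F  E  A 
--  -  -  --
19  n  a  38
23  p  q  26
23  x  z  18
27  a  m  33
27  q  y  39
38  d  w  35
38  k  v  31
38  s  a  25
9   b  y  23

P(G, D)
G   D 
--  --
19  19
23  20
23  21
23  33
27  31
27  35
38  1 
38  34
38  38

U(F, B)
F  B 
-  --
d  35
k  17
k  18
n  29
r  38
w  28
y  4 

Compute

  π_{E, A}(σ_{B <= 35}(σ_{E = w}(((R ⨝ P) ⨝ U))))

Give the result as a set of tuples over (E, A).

{(w, 35)}

Natural join on G: {(19, n, a, 38, 19), (23, p, q, 26, 20), (23, p, q, 26, 21), (23, p, q, 26, 33), (23, x, z, 18, 20), (23, x, z, 18, 21), (23, x, z, 18, 33), (27, a, m, 33, 31), (27, a, m, 33, 35), (27, q, y, 39, 31), (27, q, y, 39, 35), (38, d, w, 35, 1), (38, d, w, 35, 34), (38, d, w, 35, 38), (38, k, v, 31, 1), (38, k, v, 31, 34), (38, k, v, 31, 38), (38, s, a, 25, 1), (38, s, a, 25, 34), (38, s, a, 25, 38)}
Natural join on F: {(19, n, a, 38, 19, 29), (38, d, w, 35, 1, 35), (38, d, w, 35, 34, 35), (38, d, w, 35, 38, 35), (38, k, v, 31, 1, 17), (38, k, v, 31, 1, 18), (38, k, v, 31, 34, 17), (38, k, v, 31, 34, 18), (38, k, v, 31, 38, 17), (38, k, v, 31, 38, 18)}
Apply σ_{E = w}; surviving tuples: {(38, d, w, 35, 1, 35), (38, d, w, 35, 34, 35), (38, d, w, 35, 38, 35)}
Apply σ_{B <= 35}; surviving tuples: {(38, d, w, 35, 1, 35), (38, d, w, 35, 34, 35), (38, d, w, 35, 38, 35)}
Projecting to E, A (2 duplicate(s) eliminated): {(w, 35)}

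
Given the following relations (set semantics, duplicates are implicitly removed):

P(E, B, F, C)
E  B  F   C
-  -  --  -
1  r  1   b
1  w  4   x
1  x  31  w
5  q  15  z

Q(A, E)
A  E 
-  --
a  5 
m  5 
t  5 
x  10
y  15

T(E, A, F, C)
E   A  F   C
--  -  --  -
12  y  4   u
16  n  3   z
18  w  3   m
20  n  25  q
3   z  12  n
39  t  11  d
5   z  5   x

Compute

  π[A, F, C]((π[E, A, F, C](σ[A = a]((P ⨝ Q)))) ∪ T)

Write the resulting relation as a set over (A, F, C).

{(a, 15, z), (n, 25, q), (n, 3, z), (t, 11, d), (w, 3, m), (y, 4, u), (z, 12, n), (z, 5, x)}

Joining P and Q on E yields {(5, q, 15, z, a), (5, q, 15, z, m), (5, q, 15, z, t)}.
Apply σ_{A = a}; surviving tuples: {(5, q, 15, z, a)}
π_{E, A, F, C} gives {(5, a, 15, z)}.
Set union of the two operands is {(12, y, 4, u), (16, n, 3, z), (18, w, 3, m), (20, n, 25, q), (3, z, 12, n), (39, t, 11, d), (5, a, 15, z), (5, z, 5, x)}.
π_{A, F, C} gives {(a, 15, z), (n, 25, q), (n, 3, z), (t, 11, d), (w, 3, m), (y, 4, u), (z, 12, n), (z, 5, x)}.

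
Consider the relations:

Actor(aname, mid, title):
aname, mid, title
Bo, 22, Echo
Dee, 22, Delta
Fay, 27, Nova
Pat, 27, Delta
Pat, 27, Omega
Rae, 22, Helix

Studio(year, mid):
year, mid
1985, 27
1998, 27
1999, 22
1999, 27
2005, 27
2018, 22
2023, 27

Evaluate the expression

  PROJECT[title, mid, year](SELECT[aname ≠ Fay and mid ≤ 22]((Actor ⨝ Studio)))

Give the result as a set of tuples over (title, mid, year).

{(Delta, 22, 1999), (Delta, 22, 2018), (Echo, 22, 1999), (Echo, 22, 2018), (Helix, 22, 1999), (Helix, 22, 2018)}

Joining Actor and Studio on mid yields {(Bo, 22, Echo, 1999), (Bo, 22, Echo, 2018), (Dee, 22, Delta, 1999), (Dee, 22, Delta, 2018), (Fay, 27, Nova, 1985), (Fay, 27, Nova, 1998), (Fay, 27, Nova, 1999), (Fay, 27, Nova, 2005), (Fay, 27, Nova, 2023), (Pat, 27, Delta, 1985), (Pat, 27, Delta, 1998), (Pat, 27, Delta, 1999), (Pat, 27, Delta, 2005), (Pat, 27, Delta, 2023), (Pat, 27, Omega, 1985), (Pat, 27, Omega, 1998), (Pat, 27, Omega, 1999), (Pat, 27, Omega, 2005), (Pat, 27, Omega, 2023), (Rae, 22, Helix, 1999), (Rae, 22, Helix, 2018)}.
Selection aname ≠ Fay and mid ≤ 22: {(Bo, 22, Echo, 1999), (Bo, 22, Echo, 2018), (Dee, 22, Delta, 1999), (Dee, 22, Delta, 2018), (Rae, 22, Helix, 1999), (Rae, 22, Helix, 2018)}
π[title, mid, year]: project onto (title, mid, year) → {(Delta, 22, 1999), (Delta, 22, 2018), (Echo, 22, 1999), (Echo, 22, 2018), (Helix, 22, 1999), (Helix, 22, 2018)}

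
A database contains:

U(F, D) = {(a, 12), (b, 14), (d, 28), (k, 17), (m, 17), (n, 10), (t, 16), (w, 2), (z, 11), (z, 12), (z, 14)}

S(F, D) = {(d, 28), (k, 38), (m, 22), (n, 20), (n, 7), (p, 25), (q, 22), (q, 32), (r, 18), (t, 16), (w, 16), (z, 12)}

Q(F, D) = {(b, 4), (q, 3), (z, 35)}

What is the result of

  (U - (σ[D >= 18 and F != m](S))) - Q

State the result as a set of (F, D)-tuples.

Filtering on D >= 18 and F != m leaves {(d, 28), (k, 38), (n, 20), (p, 25), (q, 22), (q, 32), (r, 18)}.
Difference: {(a, 12), (b, 14), (d, 28), (k, 17), (m, 17), (n, 10), (t, 16), (w, 2), (z, 11), (z, 12), (z, 14)} with {(d, 28), (k, 38), (n, 20), (p, 25), (q, 22), (q, 32), (r, 18)} → {(a, 12), (b, 14), (k, 17), (m, 17), (n, 10), (t, 16), (w, 2), (z, 11), (z, 12), (z, 14)}
Difference: {(a, 12), (b, 14), (k, 17), (m, 17), (n, 10), (t, 16), (w, 2), (z, 11), (z, 12), (z, 14)} with {(b, 4), (q, 3), (z, 35)} → {(a, 12), (b, 14), (k, 17), (m, 17), (n, 10), (t, 16), (w, 2), (z, 11), (z, 12), (z, 14)}

{(a, 12), (b, 14), (k, 17), (m, 17), (n, 10), (t, 16), (w, 2), (z, 11), (z, 12), (z, 14)}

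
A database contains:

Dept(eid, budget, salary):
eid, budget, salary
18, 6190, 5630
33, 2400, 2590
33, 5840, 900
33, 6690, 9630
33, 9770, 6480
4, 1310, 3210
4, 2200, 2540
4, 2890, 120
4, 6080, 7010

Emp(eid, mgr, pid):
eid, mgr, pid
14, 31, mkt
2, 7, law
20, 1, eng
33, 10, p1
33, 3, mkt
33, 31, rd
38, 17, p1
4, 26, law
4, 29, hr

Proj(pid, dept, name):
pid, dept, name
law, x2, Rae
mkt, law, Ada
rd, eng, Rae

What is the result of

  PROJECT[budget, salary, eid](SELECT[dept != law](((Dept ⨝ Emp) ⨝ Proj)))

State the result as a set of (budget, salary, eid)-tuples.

{(1310, 3210, 4), (2200, 2540, 4), (2400, 2590, 33), (2890, 120, 4), (5840, 900, 33), (6080, 7010, 4), (6690, 9630, 33), (9770, 6480, 33)}

Joining Dept and Emp on eid yields {(33, 2400, 2590, 10, p1), (33, 2400, 2590, 3, mkt), (33, 2400, 2590, 31, rd), (33, 5840, 900, 10, p1), (33, 5840, 900, 3, mkt), (33, 5840, 900, 31, rd), (33, 6690, 9630, 10, p1), (33, 6690, 9630, 3, mkt), (33, 6690, 9630, 31, rd), (33, 9770, 6480, 10, p1), (33, 9770, 6480, 3, mkt), (33, 9770, 6480, 31, rd), (4, 1310, 3210, 26, law), (4, 1310, 3210, 29, hr), (4, 2200, 2540, 26, law), (4, 2200, 2540, 29, hr), (4, 2890, 120, 26, law), (4, 2890, 120, 29, hr), (4, 6080, 7010, 26, law), (4, 6080, 7010, 29, hr)}.
Joining (Dept ⨝ Emp) and Proj on pid yields {(33, 2400, 2590, 3, mkt, law, Ada), (33, 2400, 2590, 31, rd, eng, Rae), (33, 5840, 900, 3, mkt, law, Ada), (33, 5840, 900, 31, rd, eng, Rae), (33, 6690, 9630, 3, mkt, law, Ada), (33, 6690, 9630, 31, rd, eng, Rae), (33, 9770, 6480, 3, mkt, law, Ada), (33, 9770, 6480, 31, rd, eng, Rae), (4, 1310, 3210, 26, law, x2, Rae), (4, 2200, 2540, 26, law, x2, Rae), (4, 2890, 120, 26, law, x2, Rae), (4, 6080, 7010, 26, law, x2, Rae)}.
σ[dept != law]: keep tuples satisfying dept != law → {(33, 2400, 2590, 31, rd, eng, Rae), (33, 5840, 900, 31, rd, eng, Rae), (33, 6690, 9630, 31, rd, eng, Rae), (33, 9770, 6480, 31, rd, eng, Rae), (4, 1310, 3210, 26, law, x2, Rae), (4, 2200, 2540, 26, law, x2, Rae), (4, 2890, 120, 26, law, x2, Rae), (4, 6080, 7010, 26, law, x2, Rae)}
π[budget, salary, eid]: project onto (budget, salary, eid) → {(1310, 3210, 4), (2200, 2540, 4), (2400, 2590, 33), (2890, 120, 4), (5840, 900, 33), (6080, 7010, 4), (6690, 9630, 33), (9770, 6480, 33)}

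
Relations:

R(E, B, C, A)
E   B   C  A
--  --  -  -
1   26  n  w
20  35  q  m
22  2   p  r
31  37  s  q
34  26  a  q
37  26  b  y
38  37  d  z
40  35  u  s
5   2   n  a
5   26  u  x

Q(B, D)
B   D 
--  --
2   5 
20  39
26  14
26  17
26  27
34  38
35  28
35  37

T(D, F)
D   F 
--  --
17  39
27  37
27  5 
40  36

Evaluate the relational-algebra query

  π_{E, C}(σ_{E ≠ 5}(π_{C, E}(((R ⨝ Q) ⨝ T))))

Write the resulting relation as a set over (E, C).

{(1, n), (34, a), (37, b)}

Joining R and Q on B yields {(1, 26, n, w, 14), (1, 26, n, w, 17), (1, 26, n, w, 27), (20, 35, q, m, 28), (20, 35, q, m, 37), (22, 2, p, r, 5), (34, 26, a, q, 14), (34, 26, a, q, 17), (34, 26, a, q, 27), (37, 26, b, y, 14), (37, 26, b, y, 17), (37, 26, b, y, 27), (40, 35, u, s, 28), (40, 35, u, s, 37), (5, 2, n, a, 5), (5, 26, u, x, 14), (5, 26, u, x, 17), (5, 26, u, x, 27)}.
Joining (R ⨝ Q) and T on D yields {(1, 26, n, w, 17, 39), (1, 26, n, w, 27, 37), (1, 26, n, w, 27, 5), (34, 26, a, q, 17, 39), (34, 26, a, q, 27, 37), (34, 26, a, q, 27, 5), (37, 26, b, y, 17, 39), (37, 26, b, y, 27, 37), (37, 26, b, y, 27, 5), (5, 26, u, x, 17, 39), (5, 26, u, x, 27, 37), (5, 26, u, x, 27, 5)}.
Projecting to C, E (8 duplicate(s) eliminated): {(a, 34), (b, 37), (n, 1), (u, 5)}
Selection E ≠ 5: {(a, 34), (b, 37), (n, 1)}
Projecting to E, C: {(1, n), (34, a), (37, b)}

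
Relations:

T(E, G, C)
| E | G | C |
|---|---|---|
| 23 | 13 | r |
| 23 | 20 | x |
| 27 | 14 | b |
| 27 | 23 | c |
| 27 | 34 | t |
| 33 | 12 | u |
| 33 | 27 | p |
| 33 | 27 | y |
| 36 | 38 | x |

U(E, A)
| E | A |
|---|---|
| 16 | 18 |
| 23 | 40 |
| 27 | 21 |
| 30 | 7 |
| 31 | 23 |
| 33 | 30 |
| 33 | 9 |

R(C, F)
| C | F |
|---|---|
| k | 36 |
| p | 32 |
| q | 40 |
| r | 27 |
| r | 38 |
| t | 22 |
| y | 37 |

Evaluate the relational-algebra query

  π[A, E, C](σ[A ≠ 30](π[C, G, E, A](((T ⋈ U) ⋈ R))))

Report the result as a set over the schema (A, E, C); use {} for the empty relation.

Joining T and U on E yields {(23, 13, r, 40), (23, 20, x, 40), (27, 14, b, 21), (27, 23, c, 21), (27, 34, t, 21), (33, 12, u, 30), (33, 12, u, 9), (33, 27, p, 30), (33, 27, p, 9), (33, 27, y, 30), (33, 27, y, 9)}.
Joining (T ⋈ U) and R on C yields {(23, 13, r, 40, 27), (23, 13, r, 40, 38), (27, 34, t, 21, 22), (33, 27, p, 30, 32), (33, 27, p, 9, 32), (33, 27, y, 30, 37), (33, 27, y, 9, 37)}.
Projecting to C, G, E, A (1 duplicate(s) eliminated): {(p, 27, 33, 30), (p, 27, 33, 9), (r, 13, 23, 40), (t, 34, 27, 21), (y, 27, 33, 30), (y, 27, 33, 9)}
σ[A ≠ 30]: keep tuples satisfying A ≠ 30 → {(p, 27, 33, 9), (r, 13, 23, 40), (t, 34, 27, 21), (y, 27, 33, 9)}
Projecting to A, E, C: {(21, 27, t), (40, 23, r), (9, 33, p), (9, 33, y)}

{(21, 27, t), (40, 23, r), (9, 33, p), (9, 33, y)}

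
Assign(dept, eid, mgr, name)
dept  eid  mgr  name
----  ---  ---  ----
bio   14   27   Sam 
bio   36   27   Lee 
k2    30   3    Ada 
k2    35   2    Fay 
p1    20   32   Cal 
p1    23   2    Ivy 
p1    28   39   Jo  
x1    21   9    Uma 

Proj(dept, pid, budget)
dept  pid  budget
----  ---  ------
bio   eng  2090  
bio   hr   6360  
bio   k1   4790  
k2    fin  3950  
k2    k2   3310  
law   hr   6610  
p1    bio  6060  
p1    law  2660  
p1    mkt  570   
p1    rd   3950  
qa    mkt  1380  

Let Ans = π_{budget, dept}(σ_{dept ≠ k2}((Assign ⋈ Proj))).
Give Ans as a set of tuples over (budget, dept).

Assign ⋈ Proj (natural join on dept): {(bio, 14, 27, Sam, eng, 2090), (bio, 14, 27, Sam, hr, 6360), (bio, 14, 27, Sam, k1, 4790), (bio, 36, 27, Lee, eng, 2090), (bio, 36, 27, Lee, hr, 6360), (bio, 36, 27, Lee, k1, 4790), (k2, 30, 3, Ada, fin, 3950), (k2, 30, 3, Ada, k2, 3310), (k2, 35, 2, Fay, fin, 3950), (k2, 35, 2, Fay, k2, 3310), (p1, 20, 32, Cal, bio, 6060), (p1, 20, 32, Cal, law, 2660), (p1, 20, 32, Cal, mkt, 570), (p1, 20, 32, Cal, rd, 3950), (p1, 23, 2, Ivy, bio, 6060), (p1, 23, 2, Ivy, law, 2660), (p1, 23, 2, Ivy, mkt, 570), (p1, 23, 2, Ivy, rd, 3950), (p1, 28, 39, Jo, bio, 6060), (p1, 28, 39, Jo, law, 2660), (p1, 28, 39, Jo, mkt, 570), (p1, 28, 39, Jo, rd, 3950)}
Selection dept ≠ k2: {(bio, 14, 27, Sam, eng, 2090), (bio, 14, 27, Sam, hr, 6360), (bio, 14, 27, Sam, k1, 4790), (bio, 36, 27, Lee, eng, 2090), (bio, 36, 27, Lee, hr, 6360), (bio, 36, 27, Lee, k1, 4790), (p1, 20, 32, Cal, bio, 6060), (p1, 20, 32, Cal, law, 2660), (p1, 20, 32, Cal, mkt, 570), (p1, 20, 32, Cal, rd, 3950), (p1, 23, 2, Ivy, bio, 6060), (p1, 23, 2, Ivy, law, 2660), (p1, 23, 2, Ivy, mkt, 570), (p1, 23, 2, Ivy, rd, 3950), (p1, 28, 39, Jo, bio, 6060), (p1, 28, 39, Jo, law, 2660), (p1, 28, 39, Jo, mkt, 570), (p1, 28, 39, Jo, rd, 3950)}
π_{budget, dept} gives {(2090, bio), (2660, p1), (3950, p1), (4790, bio), (570, p1), (6060, p1), (6360, bio)} (11 duplicate(s) eliminated).

{(2090, bio), (2660, p1), (3950, p1), (4790, bio), (570, p1), (6060, p1), (6360, bio)}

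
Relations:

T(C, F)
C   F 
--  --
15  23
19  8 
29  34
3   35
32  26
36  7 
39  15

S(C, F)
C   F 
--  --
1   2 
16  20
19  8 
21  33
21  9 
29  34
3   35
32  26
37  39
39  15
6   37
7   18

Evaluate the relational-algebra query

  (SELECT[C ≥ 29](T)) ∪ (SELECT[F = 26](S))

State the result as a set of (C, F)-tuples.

Filtering on C ≥ 29 leaves {(29, 34), (32, 26), (36, 7), (39, 15)}.
Filtering on F = 26 leaves {(32, 26)}.
Union: {(29, 34), (32, 26), (36, 7), (39, 15)} with {(32, 26)} → {(29, 34), (32, 26), (36, 7), (39, 15)}

{(29, 34), (32, 26), (36, 7), (39, 15)}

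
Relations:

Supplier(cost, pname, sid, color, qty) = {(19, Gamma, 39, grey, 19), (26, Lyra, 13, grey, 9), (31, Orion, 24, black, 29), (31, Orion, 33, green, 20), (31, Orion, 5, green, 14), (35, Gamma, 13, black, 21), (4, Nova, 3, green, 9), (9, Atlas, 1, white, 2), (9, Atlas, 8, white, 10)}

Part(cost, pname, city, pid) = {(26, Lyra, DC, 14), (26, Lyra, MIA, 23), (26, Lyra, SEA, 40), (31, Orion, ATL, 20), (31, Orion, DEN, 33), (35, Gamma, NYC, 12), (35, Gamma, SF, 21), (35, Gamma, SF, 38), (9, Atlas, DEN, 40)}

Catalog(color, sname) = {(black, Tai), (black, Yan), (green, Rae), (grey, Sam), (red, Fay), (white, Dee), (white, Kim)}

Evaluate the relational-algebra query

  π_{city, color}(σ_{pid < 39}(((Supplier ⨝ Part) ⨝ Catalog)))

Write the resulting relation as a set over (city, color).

{(ATL, black), (ATL, green), (DC, grey), (DEN, black), (DEN, green), (MIA, grey), (NYC, black), (SF, black)}

Natural join on cost, pname: {(26, Lyra, 13, grey, 9, DC, 14), (26, Lyra, 13, grey, 9, MIA, 23), (26, Lyra, 13, grey, 9, SEA, 40), (31, Orion, 24, black, 29, ATL, 20), (31, Orion, 24, black, 29, DEN, 33), (31, Orion, 33, green, 20, ATL, 20), (31, Orion, 33, green, 20, DEN, 33), (31, Orion, 5, green, 14, ATL, 20), (31, Orion, 5, green, 14, DEN, 33), (35, Gamma, 13, black, 21, NYC, 12), (35, Gamma, 13, black, 21, SF, 21), (35, Gamma, 13, black, 21, SF, 38), (9, Atlas, 1, white, 2, DEN, 40), (9, Atlas, 8, white, 10, DEN, 40)}
Natural join on color: {(26, Lyra, 13, grey, 9, DC, 14, Sam), (26, Lyra, 13, grey, 9, MIA, 23, Sam), (26, Lyra, 13, grey, 9, SEA, 40, Sam), (31, Orion, 24, black, 29, ATL, 20, Tai), (31, Orion, 24, black, 29, ATL, 20, Yan), (31, Orion, 24, black, 29, DEN, 33, Tai), (31, Orion, 24, black, 29, DEN, 33, Yan), (31, Orion, 33, green, 20, ATL, 20, Rae), (31, Orion, 33, green, 20, DEN, 33, Rae), (31, Orion, 5, green, 14, ATL, 20, Rae), (31, Orion, 5, green, 14, DEN, 33, Rae), (35, Gamma, 13, black, 21, NYC, 12, Tai), (35, Gamma, 13, black, 21, NYC, 12, Yan), (35, Gamma, 13, black, 21, SF, 21, Tai), (35, Gamma, 13, black, 21, SF, 21, Yan), (35, Gamma, 13, black, 21, SF, 38, Tai), (35, Gamma, 13, black, 21, SF, 38, Yan), (9, Atlas, 1, white, 2, DEN, 40, Dee), (9, Atlas, 1, white, 2, DEN, 40, Kim), (9, Atlas, 8, white, 10, DEN, 40, Dee), (9, Atlas, 8, white, 10, DEN, 40, Kim)}
Apply σ_{pid < 39}; surviving tuples: {(26, Lyra, 13, grey, 9, DC, 14, Sam), (26, Lyra, 13, grey, 9, MIA, 23, Sam), (31, Orion, 24, black, 29, ATL, 20, Tai), (31, Orion, 24, black, 29, ATL, 20, Yan), (31, Orion, 24, black, 29, DEN, 33, Tai), (31, Orion, 24, black, 29, DEN, 33, Yan), (31, Orion, 33, green, 20, ATL, 20, Rae), (31, Orion, 33, green, 20, DEN, 33, Rae), (31, Orion, 5, green, 14, ATL, 20, Rae), (31, Orion, 5, green, 14, DEN, 33, Rae), (35, Gamma, 13, black, 21, NYC, 12, Tai), (35, Gamma, 13, black, 21, NYC, 12, Yan), (35, Gamma, 13, black, 21, SF, 21, Tai), (35, Gamma, 13, black, 21, SF, 21, Yan), (35, Gamma, 13, black, 21, SF, 38, Tai), (35, Gamma, 13, black, 21, SF, 38, Yan)}
π_{city, color} gives {(ATL, black), (ATL, green), (DC, grey), (DEN, black), (DEN, green), (MIA, grey), (NYC, black), (SF, black)} (8 duplicate(s) eliminated).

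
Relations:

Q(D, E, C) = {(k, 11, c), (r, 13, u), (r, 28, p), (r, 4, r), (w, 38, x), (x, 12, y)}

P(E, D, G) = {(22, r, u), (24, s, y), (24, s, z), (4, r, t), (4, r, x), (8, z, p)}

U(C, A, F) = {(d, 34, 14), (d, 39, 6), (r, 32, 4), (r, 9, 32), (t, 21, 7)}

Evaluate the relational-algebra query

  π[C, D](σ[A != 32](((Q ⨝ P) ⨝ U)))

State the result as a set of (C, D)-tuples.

Joining Q and P on D, E yields {(r, 4, r, t), (r, 4, r, x)}.
Joining (Q ⨝ P) and U on C yields {(r, 4, r, t, 32, 4), (r, 4, r, t, 9, 32), (r, 4, r, x, 32, 4), (r, 4, r, x, 9, 32)}.
σ[A != 32]: keep tuples satisfying A != 32 → {(r, 4, r, t, 9, 32), (r, 4, r, x, 9, 32)}
Keep only column(s) C, D (1 duplicate(s) eliminated): {(r, r)}

{(r, r)}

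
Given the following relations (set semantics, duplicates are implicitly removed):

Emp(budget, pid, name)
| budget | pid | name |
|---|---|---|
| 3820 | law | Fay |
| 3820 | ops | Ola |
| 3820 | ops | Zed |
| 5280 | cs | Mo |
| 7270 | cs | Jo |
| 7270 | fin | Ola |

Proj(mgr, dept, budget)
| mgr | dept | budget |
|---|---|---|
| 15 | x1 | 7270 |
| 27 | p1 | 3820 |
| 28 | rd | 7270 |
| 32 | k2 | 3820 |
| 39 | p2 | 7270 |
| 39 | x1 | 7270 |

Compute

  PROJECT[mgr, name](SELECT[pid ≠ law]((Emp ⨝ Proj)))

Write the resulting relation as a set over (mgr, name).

Emp ⋈ Proj (natural join on budget): {(3820, law, Fay, 27, p1), (3820, law, Fay, 32, k2), (3820, ops, Ola, 27, p1), (3820, ops, Ola, 32, k2), (3820, ops, Zed, 27, p1), (3820, ops, Zed, 32, k2), (7270, cs, Jo, 15, x1), (7270, cs, Jo, 28, rd), (7270, cs, Jo, 39, p2), (7270, cs, Jo, 39, x1), (7270, fin, Ola, 15, x1), (7270, fin, Ola, 28, rd), (7270, fin, Ola, 39, p2), (7270, fin, Ola, 39, x1)}
σ[pid ≠ law]: keep tuples satisfying pid ≠ law → {(3820, ops, Ola, 27, p1), (3820, ops, Ola, 32, k2), (3820, ops, Zed, 27, p1), (3820, ops, Zed, 32, k2), (7270, cs, Jo, 15, x1), (7270, cs, Jo, 28, rd), (7270, cs, Jo, 39, p2), (7270, cs, Jo, 39, x1), (7270, fin, Ola, 15, x1), (7270, fin, Ola, 28, rd), (7270, fin, Ola, 39, p2), (7270, fin, Ola, 39, x1)}
Projecting to mgr, name (2 duplicate(s) eliminated): {(15, Jo), (15, Ola), (27, Ola), (27, Zed), (28, Jo), (28, Ola), (32, Ola), (32, Zed), (39, Jo), (39, Ola)}

{(15, Jo), (15, Ola), (27, Ola), (27, Zed), (28, Jo), (28, Ola), (32, Ola), (32, Zed), (39, Jo), (39, Ola)}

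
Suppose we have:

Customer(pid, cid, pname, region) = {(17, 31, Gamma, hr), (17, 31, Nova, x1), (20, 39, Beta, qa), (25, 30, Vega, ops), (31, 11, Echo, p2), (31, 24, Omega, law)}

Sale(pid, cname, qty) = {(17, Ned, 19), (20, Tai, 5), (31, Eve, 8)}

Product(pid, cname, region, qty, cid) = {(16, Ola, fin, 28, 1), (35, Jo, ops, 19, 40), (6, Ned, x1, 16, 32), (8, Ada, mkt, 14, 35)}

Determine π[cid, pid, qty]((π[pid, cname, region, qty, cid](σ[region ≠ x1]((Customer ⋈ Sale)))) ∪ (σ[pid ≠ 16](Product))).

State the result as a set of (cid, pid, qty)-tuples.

Customer ⋈ Sale (natural join on pid): {(17, 31, Gamma, hr, Ned, 19), (17, 31, Nova, x1, Ned, 19), (20, 39, Beta, qa, Tai, 5), (31, 11, Echo, p2, Eve, 8), (31, 24, Omega, law, Eve, 8)}
Selection region ≠ x1: {(17, 31, Gamma, hr, Ned, 19), (20, 39, Beta, qa, Tai, 5), (31, 11, Echo, p2, Eve, 8), (31, 24, Omega, law, Eve, 8)}
Projecting to pid, cname, region, qty, cid: {(17, Ned, hr, 19, 31), (20, Tai, qa, 5, 39), (31, Eve, law, 8, 24), (31, Eve, p2, 8, 11)}
Selection pid ≠ 16: {(35, Jo, ops, 19, 40), (6, Ned, x1, 16, 32), (8, Ada, mkt, 14, 35)}
Set union of the two operands is {(17, Ned, hr, 19, 31), (20, Tai, qa, 5, 39), (31, Eve, law, 8, 24), (31, Eve, p2, 8, 11), (35, Jo, ops, 19, 40), (6, Ned, x1, 16, 32), (8, Ada, mkt, 14, 35)}.
Projecting to cid, pid, qty: {(11, 31, 8), (24, 31, 8), (31, 17, 19), (32, 6, 16), (35, 8, 14), (39, 20, 5), (40, 35, 19)}

{(11, 31, 8), (24, 31, 8), (31, 17, 19), (32, 6, 16), (35, 8, 14), (39, 20, 5), (40, 35, 19)}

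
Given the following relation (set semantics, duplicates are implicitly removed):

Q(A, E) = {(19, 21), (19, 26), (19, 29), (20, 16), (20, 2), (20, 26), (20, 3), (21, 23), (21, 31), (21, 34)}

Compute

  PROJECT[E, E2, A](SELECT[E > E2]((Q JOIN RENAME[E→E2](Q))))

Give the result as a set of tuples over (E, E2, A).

{(16, 2, 20), (16, 3, 20), (26, 16, 20), (26, 2, 20), (26, 21, 19), (26, 3, 20), (29, 21, 19), (29, 26, 19), (3, 2, 20), (31, 23, 21), (34, 23, 21), (34, 31, 21)}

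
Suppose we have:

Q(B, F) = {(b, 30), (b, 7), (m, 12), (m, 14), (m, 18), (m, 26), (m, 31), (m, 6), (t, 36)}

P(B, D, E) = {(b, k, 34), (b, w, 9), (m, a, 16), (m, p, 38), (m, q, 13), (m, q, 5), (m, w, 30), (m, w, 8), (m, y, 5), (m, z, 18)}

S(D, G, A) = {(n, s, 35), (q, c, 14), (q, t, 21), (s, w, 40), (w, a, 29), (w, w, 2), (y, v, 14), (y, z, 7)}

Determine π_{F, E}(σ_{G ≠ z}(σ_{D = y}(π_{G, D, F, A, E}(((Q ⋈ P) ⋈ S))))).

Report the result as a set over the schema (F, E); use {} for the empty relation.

{(12, 5), (14, 5), (18, 5), (26, 5), (31, 5), (6, 5)}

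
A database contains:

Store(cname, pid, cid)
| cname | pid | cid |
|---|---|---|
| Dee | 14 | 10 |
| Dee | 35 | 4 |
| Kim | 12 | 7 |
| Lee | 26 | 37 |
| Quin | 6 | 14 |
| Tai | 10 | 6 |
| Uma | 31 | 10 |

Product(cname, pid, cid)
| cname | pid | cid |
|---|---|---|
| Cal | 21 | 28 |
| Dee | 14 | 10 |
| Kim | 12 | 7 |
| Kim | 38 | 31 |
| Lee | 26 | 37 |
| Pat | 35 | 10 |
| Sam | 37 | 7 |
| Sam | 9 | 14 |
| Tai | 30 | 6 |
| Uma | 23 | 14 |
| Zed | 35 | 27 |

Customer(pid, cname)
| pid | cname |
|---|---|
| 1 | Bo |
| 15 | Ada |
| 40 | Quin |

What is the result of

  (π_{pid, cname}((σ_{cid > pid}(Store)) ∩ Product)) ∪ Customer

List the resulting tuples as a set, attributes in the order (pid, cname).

Filtering on cid > pid leaves {(Lee, 26, 37), (Quin, 6, 14)}.
Set intersection of the two operands is {(Lee, 26, 37)}.
π[pid, cname]: project onto (pid, cname) → {(26, Lee)}
Set union of the two operands is {(1, Bo), (15, Ada), (26, Lee), (40, Quin)}.

{(1, Bo), (15, Ada), (26, Lee), (40, Quin)}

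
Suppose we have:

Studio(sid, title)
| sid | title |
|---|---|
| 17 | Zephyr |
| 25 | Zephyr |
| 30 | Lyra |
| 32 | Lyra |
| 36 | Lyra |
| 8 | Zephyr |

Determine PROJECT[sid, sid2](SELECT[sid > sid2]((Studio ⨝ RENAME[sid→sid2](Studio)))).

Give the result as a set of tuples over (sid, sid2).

{(17, 8), (25, 17), (25, 8), (32, 30), (36, 30), (36, 32)}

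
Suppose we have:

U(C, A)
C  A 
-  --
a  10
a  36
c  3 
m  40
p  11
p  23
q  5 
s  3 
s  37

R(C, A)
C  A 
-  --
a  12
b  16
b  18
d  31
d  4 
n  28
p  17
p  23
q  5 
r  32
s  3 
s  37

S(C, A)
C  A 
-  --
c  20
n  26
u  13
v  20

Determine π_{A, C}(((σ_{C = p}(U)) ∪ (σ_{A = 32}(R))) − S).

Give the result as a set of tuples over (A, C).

{(11, p), (23, p), (32, r)}

Apply σ_{C = p}; surviving tuples: {(p, 11), (p, 23)}
Apply σ_{A = 32}; surviving tuples: {(r, 32)}
Union: {(p, 11), (p, 23)} with {(r, 32)} → {(p, 11), (p, 23), (r, 32)}
Difference: {(p, 11), (p, 23), (r, 32)} with {(c, 20), (n, 26), (u, 13), (v, 20)} → {(p, 11), (p, 23), (r, 32)}
Projecting to A, C: {(11, p), (23, p), (32, r)}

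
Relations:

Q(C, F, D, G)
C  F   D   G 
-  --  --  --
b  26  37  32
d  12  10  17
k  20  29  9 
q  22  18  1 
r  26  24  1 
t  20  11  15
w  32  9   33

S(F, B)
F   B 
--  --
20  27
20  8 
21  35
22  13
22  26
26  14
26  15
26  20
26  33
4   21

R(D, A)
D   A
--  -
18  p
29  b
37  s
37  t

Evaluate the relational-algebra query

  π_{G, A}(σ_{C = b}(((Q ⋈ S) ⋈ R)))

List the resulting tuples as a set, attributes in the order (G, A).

{(32, s), (32, t)}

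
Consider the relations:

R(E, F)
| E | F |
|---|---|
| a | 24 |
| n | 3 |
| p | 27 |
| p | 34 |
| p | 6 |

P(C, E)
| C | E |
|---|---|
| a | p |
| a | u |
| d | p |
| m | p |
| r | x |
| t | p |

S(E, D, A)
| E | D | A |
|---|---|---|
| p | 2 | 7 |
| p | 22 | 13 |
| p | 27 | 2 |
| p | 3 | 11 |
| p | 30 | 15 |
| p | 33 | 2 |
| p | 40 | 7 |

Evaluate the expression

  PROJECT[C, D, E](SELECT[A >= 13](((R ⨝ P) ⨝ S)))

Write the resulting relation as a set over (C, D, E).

R ⋈ P (natural join on E): {(p, 27, a), (p, 27, d), (p, 27, m), (p, 27, t), (p, 34, a), (p, 34, d), (p, 34, m), (p, 34, t), (p, 6, a), (p, 6, d), (p, 6, m), (p, 6, t)}
(R ⨝ P) ⋈ S (natural join on E): {(p, 27, a, 2, 7), (p, 27, a, 22, 13), (p, 27, a, 27, 2), (p, 27, a, 3, 11), (p, 27, a, 30, 15), (p, 27, a, 33, 2), (p, 27, a, 40, 7), (p, 27, d, 2, 7), (p, 27, d, 22, 13), (p, 27, d, 27, 2), (p, 27, d, 3, 11), (p, 27, d, 30, 15), (p, 27, d, 33, 2), (p, 27, d, 40, 7), (p, 27, m, 2, 7), (p, 27, m, 22, 13), (p, 27, m, 27, 2), (p, 27, m, 3, 11), (p, 27, m, 30, 15), (p, 27, m, 33, 2), (p, 27, m, 40, 7), (p, 27, t, 2, 7), (p, 27, t, 22, 13), (p, 27, t, 27, 2), (p, 27, t, 3, 11), (p, 27, t, 30, 15), (p, 27, t, 33, 2), (p, 27, t, 40, 7), (p, 34, a, 2, 7), (p, 34, a, 22, 13), (p, 34, a, 27, 2), (p, 34, a, 3, 11), (p, 34, a, 30, 15), (p, 34, a, 33, 2), (p, 34, a, 40, 7), (p, 34, d, 2, 7), (p, 34, d, 22, 13), (p, 34, d, 27, 2), (p, 34, d, 3, 11), (p, 34, d, 30, 15), (p, 34, d, 33, 2), (p, 34, d, 40, 7), (p, 34, m, 2, 7), (p, 34, m, 22, 13), (p, 34, m, 27, 2), (p, 34, m, 3, 11), (p, 34, m, 30, 15), (p, 34, m, 33, 2), (p, 34, m, 40, 7), (p, 34, t, 2, 7), (p, 34, t, 22, 13), (p, 34, t, 27, 2), (p, 34, t, 3, 11), (p, 34, t, 30, 15), (p, 34, t, 33, 2), (p, 34, t, 40, 7), (p, 6, a, 2, 7), (p, 6, a, 22, 13), (p, 6, a, 27, 2), (p, 6, a, 3, 11), (p, 6, a, 30, 15), (p, 6, a, 33, 2), (p, 6, a, 40, 7), (p, 6, d, 2, 7), (p, 6, d, 22, 13), (p, 6, d, 27, 2), (p, 6, d, 3, 11), (p, 6, d, 30, 15), (p, 6, d, 33, 2), (p, 6, d, 40, 7), (p, 6, m, 2, 7), (p, 6, m, 22, 13), (p, 6, m, 27, 2), (p, 6, m, 3, 11), (p, 6, m, 30, 15), (p, 6, m, 33, 2), (p, 6, m, 40, 7), (p, 6, t, 2, 7), (p, 6, t, 22, 13), (p, 6, t, 27, 2), (p, 6, t, 3, 11), (p, 6, t, 30, 15), (p, 6, t, 33, 2), (p, 6, t, 40, 7)}
σ[A >= 13]: keep tuples satisfying A >= 13 → {(p, 27, a, 22, 13), (p, 27, a, 30, 15), (p, 27, d, 22, 13), (p, 27, d, 30, 15), (p, 27, m, 22, 13), (p, 27, m, 30, 15), (p, 27, t, 22, 13), (p, 27, t, 30, 15), (p, 34, a, 22, 13), (p, 34, a, 30, 15), (p, 34, d, 22, 13), (p, 34, d, 30, 15), (p, 34, m, 22, 13), (p, 34, m, 30, 15), (p, 34, t, 22, 13), (p, 34, t, 30, 15), (p, 6, a, 22, 13), (p, 6, a, 30, 15), (p, 6, d, 22, 13), (p, 6, d, 30, 15), (p, 6, m, 22, 13), (p, 6, m, 30, 15), (p, 6, t, 22, 13), (p, 6, t, 30, 15)}
π[C, D, E]: project onto (C, D, E) (16 duplicate(s) eliminated) → {(a, 22, p), (a, 30, p), (d, 22, p), (d, 30, p), (m, 22, p), (m, 30, p), (t, 22, p), (t, 30, p)}

{(a, 22, p), (a, 30, p), (d, 22, p), (d, 30, p), (m, 22, p), (m, 30, p), (t, 22, p), (t, 30, p)}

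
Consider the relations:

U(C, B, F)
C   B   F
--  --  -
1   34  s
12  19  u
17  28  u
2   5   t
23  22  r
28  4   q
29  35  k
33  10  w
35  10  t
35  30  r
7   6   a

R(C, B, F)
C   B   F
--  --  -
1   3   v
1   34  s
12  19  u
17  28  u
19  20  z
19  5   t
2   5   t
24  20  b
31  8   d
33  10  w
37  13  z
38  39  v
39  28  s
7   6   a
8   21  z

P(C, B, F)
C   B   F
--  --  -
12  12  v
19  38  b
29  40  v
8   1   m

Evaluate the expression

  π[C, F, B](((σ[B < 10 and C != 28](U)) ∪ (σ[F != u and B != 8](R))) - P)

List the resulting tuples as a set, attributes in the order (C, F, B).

Apply σ_{B < 10 and C != 28}; surviving tuples: {(2, 5, t), (7, 6, a)}
Apply σ_{F != u and B != 8}; surviving tuples: {(1, 3, v), (1, 34, s), (19, 20, z), (19, 5, t), (2, 5, t), (24, 20, b), (33, 10, w), (37, 13, z), (38, 39, v), (39, 28, s), (7, 6, a), (8, 21, z)}
Union: {(2, 5, t), (7, 6, a)} with {(1, 3, v), (1, 34, s), (19, 20, z), (19, 5, t), (2, 5, t), (24, 20, b), (33, 10, w), (37, 13, z), (38, 39, v), (39, 28, s), (7, 6, a), (8, 21, z)} → {(1, 3, v), (1, 34, s), (19, 20, z), (19, 5, t), (2, 5, t), (24, 20, b), (33, 10, w), (37, 13, z), (38, 39, v), (39, 28, s), (7, 6, a), (8, 21, z)}
Difference: {(1, 3, v), (1, 34, s), (19, 20, z), (19, 5, t), (2, 5, t), (24, 20, b), (33, 10, w), (37, 13, z), (38, 39, v), (39, 28, s), (7, 6, a), (8, 21, z)} with {(12, 12, v), (19, 38, b), (29, 40, v), (8, 1, m)} → {(1, 3, v), (1, 34, s), (19, 20, z), (19, 5, t), (2, 5, t), (24, 20, b), (33, 10, w), (37, 13, z), (38, 39, v), (39, 28, s), (7, 6, a), (8, 21, z)}
Keep only column(s) C, F, B: {(1, s, 34), (1, v, 3), (19, t, 5), (19, z, 20), (2, t, 5), (24, b, 20), (33, w, 10), (37, z, 13), (38, v, 39), (39, s, 28), (7, a, 6), (8, z, 21)}

{(1, s, 34), (1, v, 3), (19, t, 5), (19, z, 20), (2, t, 5), (24, b, 20), (33, w, 10), (37, z, 13), (38, v, 39), (39, s, 28), (7, a, 6), (8, z, 21)}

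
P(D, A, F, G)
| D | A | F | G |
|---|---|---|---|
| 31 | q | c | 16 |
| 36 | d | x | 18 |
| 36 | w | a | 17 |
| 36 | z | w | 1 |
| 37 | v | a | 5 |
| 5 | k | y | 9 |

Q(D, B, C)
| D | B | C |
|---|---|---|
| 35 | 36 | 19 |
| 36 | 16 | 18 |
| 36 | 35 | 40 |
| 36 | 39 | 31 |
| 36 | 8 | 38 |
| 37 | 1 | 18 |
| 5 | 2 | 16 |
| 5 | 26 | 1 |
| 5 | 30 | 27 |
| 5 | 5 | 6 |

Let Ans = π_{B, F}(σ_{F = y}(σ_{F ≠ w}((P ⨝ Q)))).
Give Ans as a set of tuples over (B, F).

P ⋈ Q (natural join on D): {(36, d, x, 18, 16, 18), (36, d, x, 18, 35, 40), (36, d, x, 18, 39, 31), (36, d, x, 18, 8, 38), (36, w, a, 17, 16, 18), (36, w, a, 17, 35, 40), (36, w, a, 17, 39, 31), (36, w, a, 17, 8, 38), (36, z, w, 1, 16, 18), (36, z, w, 1, 35, 40), (36, z, w, 1, 39, 31), (36, z, w, 1, 8, 38), (37, v, a, 5, 1, 18), (5, k, y, 9, 2, 16), (5, k, y, 9, 26, 1), (5, k, y, 9, 30, 27), (5, k, y, 9, 5, 6)}
Selection F ≠ w: {(36, d, x, 18, 16, 18), (36, d, x, 18, 35, 40), (36, d, x, 18, 39, 31), (36, d, x, 18, 8, 38), (36, w, a, 17, 16, 18), (36, w, a, 17, 35, 40), (36, w, a, 17, 39, 31), (36, w, a, 17, 8, 38), (37, v, a, 5, 1, 18), (5, k, y, 9, 2, 16), (5, k, y, 9, 26, 1), (5, k, y, 9, 30, 27), (5, k, y, 9, 5, 6)}
Selection F = y: {(5, k, y, 9, 2, 16), (5, k, y, 9, 26, 1), (5, k, y, 9, 30, 27), (5, k, y, 9, 5, 6)}
π[B, F]: project onto (B, F) → {(2, y), (26, y), (30, y), (5, y)}

{(2, y), (26, y), (30, y), (5, y)}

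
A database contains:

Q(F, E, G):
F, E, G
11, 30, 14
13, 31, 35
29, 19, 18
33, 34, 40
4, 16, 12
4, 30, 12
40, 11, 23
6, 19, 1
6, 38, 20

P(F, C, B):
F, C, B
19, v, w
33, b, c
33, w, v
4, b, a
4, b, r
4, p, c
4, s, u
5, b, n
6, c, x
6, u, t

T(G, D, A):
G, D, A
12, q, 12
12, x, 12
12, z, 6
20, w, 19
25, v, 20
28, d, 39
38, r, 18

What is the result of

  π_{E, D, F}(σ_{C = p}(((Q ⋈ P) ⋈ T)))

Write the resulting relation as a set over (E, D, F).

{(16, q, 4), (16, x, 4), (16, z, 4), (30, q, 4), (30, x, 4), (30, z, 4)}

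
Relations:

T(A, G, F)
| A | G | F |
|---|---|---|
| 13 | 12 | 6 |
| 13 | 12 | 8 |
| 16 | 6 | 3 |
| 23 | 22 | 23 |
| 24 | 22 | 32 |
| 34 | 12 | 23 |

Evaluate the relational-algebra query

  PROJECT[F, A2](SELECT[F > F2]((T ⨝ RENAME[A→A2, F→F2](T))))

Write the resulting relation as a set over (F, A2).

ρ[A→A2, F→F2]: schema becomes (A2, G, F2); tuples unchanged.
T ⋈ RENAME[A→A2, F→F2](T) (natural join on G): {(13, 12, 6, 13, 6), (13, 12, 6, 13, 8), (13, 12, 6, 34, 23), (13, 12, 8, 13, 6), (13, 12, 8, 13, 8), (13, 12, 8, 34, 23), (16, 6, 3, 16, 3), (23, 22, 23, 23, 23), (23, 22, 23, 24, 32), (24, 22, 32, 23, 23), (24, 22, 32, 24, 32), (34, 12, 23, 13, 6), (34, 12, 23, 13, 8), (34, 12, 23, 34, 23)}
σ[F > F2]: keep tuples satisfying F > F2 → {(13, 12, 8, 13, 6), (24, 22, 32, 23, 23), (34, 12, 23, 13, 6), (34, 12, 23, 13, 8)}
Projecting to F, A2 (1 duplicate(s) eliminated): {(23, 13), (32, 23), (8, 13)}

{(23, 13), (32, 23), (8, 13)}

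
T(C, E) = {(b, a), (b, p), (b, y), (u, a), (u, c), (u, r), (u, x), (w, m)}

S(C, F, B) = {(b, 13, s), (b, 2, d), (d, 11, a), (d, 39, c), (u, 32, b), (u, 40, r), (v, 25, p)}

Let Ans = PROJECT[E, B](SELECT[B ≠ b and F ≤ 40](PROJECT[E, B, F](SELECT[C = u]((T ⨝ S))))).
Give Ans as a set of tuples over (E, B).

T ⋈ S (natural join on C): {(b, a, 13, s), (b, a, 2, d), (b, p, 13, s), (b, p, 2, d), (b, y, 13, s), (b, y, 2, d), (u, a, 32, b), (u, a, 40, r), (u, c, 32, b), (u, c, 40, r), (u, r, 32, b), (u, r, 40, r), (u, x, 32, b), (u, x, 40, r)}
Selection C = u: {(u, a, 32, b), (u, a, 40, r), (u, c, 32, b), (u, c, 40, r), (u, r, 32, b), (u, r, 40, r), (u, x, 32, b), (u, x, 40, r)}
π_{E, B, F} gives {(a, b, 32), (a, r, 40), (c, b, 32), (c, r, 40), (r, b, 32), (r, r, 40), (x, b, 32), (x, r, 40)}.
Selection B ≠ b and F ≤ 40: {(a, r, 40), (c, r, 40), (r, r, 40), (x, r, 40)}
π_{E, B} gives {(a, r), (c, r), (r, r), (x, r)}.

{(a, r), (c, r), (r, r), (x, r)}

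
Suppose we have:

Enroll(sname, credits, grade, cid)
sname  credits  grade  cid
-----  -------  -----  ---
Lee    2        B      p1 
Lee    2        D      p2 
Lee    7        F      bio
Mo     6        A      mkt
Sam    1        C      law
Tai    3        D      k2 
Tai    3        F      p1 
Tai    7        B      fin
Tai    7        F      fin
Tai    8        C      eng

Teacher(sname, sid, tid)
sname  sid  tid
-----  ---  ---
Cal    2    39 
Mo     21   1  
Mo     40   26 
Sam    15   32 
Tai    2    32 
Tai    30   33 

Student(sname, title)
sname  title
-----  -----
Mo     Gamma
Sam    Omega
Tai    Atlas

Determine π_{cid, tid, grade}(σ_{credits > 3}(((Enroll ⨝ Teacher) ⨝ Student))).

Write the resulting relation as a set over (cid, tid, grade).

Joining Enroll and Teacher on sname yields {(Mo, 6, A, mkt, 21, 1), (Mo, 6, A, mkt, 40, 26), (Sam, 1, C, law, 15, 32), (Tai, 3, D, k2, 2, 32), (Tai, 3, D, k2, 30, 33), (Tai, 3, F, p1, 2, 32), (Tai, 3, F, p1, 30, 33), (Tai, 7, B, fin, 2, 32), (Tai, 7, B, fin, 30, 33), (Tai, 7, F, fin, 2, 32), (Tai, 7, F, fin, 30, 33), (Tai, 8, C, eng, 2, 32), (Tai, 8, C, eng, 30, 33)}.
Joining (Enroll ⨝ Teacher) and Student on sname yields {(Mo, 6, A, mkt, 21, 1, Gamma), (Mo, 6, A, mkt, 40, 26, Gamma), (Sam, 1, C, law, 15, 32, Omega), (Tai, 3, D, k2, 2, 32, Atlas), (Tai, 3, D, k2, 30, 33, Atlas), (Tai, 3, F, p1, 2, 32, Atlas), (Tai, 3, F, p1, 30, 33, Atlas), (Tai, 7, B, fin, 2, 32, Atlas), (Tai, 7, B, fin, 30, 33, Atlas), (Tai, 7, F, fin, 2, 32, Atlas), (Tai, 7, F, fin, 30, 33, Atlas), (Tai, 8, C, eng, 2, 32, Atlas), (Tai, 8, C, eng, 30, 33, Atlas)}.
Selection credits > 3: {(Mo, 6, A, mkt, 21, 1, Gamma), (Mo, 6, A, mkt, 40, 26, Gamma), (Tai, 7, B, fin, 2, 32, Atlas), (Tai, 7, B, fin, 30, 33, Atlas), (Tai, 7, F, fin, 2, 32, Atlas), (Tai, 7, F, fin, 30, 33, Atlas), (Tai, 8, C, eng, 2, 32, Atlas), (Tai, 8, C, eng, 30, 33, Atlas)}
Keep only column(s) cid, tid, grade: {(eng, 32, C), (eng, 33, C), (fin, 32, B), (fin, 32, F), (fin, 33, B), (fin, 33, F), (mkt, 1, A), (mkt, 26, A)}

{(eng, 32, C), (eng, 33, C), (fin, 32, B), (fin, 32, F), (fin, 33, B), (fin, 33, F), (mkt, 1, A), (mkt, 26, A)}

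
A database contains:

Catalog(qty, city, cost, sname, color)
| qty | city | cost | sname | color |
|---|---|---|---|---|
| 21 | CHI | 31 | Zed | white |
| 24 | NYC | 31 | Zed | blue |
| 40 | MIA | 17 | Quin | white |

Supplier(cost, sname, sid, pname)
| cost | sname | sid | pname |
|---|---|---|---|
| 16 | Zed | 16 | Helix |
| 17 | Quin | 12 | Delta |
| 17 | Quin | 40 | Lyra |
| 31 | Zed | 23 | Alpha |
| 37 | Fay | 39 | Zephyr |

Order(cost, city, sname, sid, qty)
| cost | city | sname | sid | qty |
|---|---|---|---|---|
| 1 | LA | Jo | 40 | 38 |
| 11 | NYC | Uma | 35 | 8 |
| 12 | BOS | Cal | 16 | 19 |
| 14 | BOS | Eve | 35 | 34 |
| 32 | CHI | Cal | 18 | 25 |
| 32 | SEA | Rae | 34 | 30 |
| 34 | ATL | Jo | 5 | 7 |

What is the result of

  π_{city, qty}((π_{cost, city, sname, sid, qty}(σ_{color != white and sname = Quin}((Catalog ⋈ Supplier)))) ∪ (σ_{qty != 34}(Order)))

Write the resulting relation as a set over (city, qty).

Catalog ⋈ Supplier (natural join on cost, sname): {(21, CHI, 31, Zed, white, 23, Alpha), (24, NYC, 31, Zed, blue, 23, Alpha), (40, MIA, 17, Quin, white, 12, Delta), (40, MIA, 17, Quin, white, 40, Lyra)}
σ[color != white and sname = Quin]: keep tuples satisfying color != white and sname = Quin → {}
π_{cost, city, sname, sid, qty} gives {}.
σ[qty != 34]: keep tuples satisfying qty != 34 → {(1, LA, Jo, 40, 38), (11, NYC, Uma, 35, 8), (12, BOS, Cal, 16, 19), (32, CHI, Cal, 18, 25), (32, SEA, Rae, 34, 30), (34, ATL, Jo, 5, 7)}
Union: {} with {(1, LA, Jo, 40, 38), (11, NYC, Uma, 35, 8), (12, BOS, Cal, 16, 19), (32, CHI, Cal, 18, 25), (32, SEA, Rae, 34, 30), (34, ATL, Jo, 5, 7)} → {(1, LA, Jo, 40, 38), (11, NYC, Uma, 35, 8), (12, BOS, Cal, 16, 19), (32, CHI, Cal, 18, 25), (32, SEA, Rae, 34, 30), (34, ATL, Jo, 5, 7)}
π_{city, qty} gives {(ATL, 7), (BOS, 19), (CHI, 25), (LA, 38), (NYC, 8), (SEA, 30)}.

{(ATL, 7), (BOS, 19), (CHI, 25), (LA, 38), (NYC, 8), (SEA, 30)}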